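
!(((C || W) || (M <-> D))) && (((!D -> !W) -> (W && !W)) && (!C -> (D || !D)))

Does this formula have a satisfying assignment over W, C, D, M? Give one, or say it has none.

No satisfying assignment exists.

Case W = True: the conjunct !(((C || W) || (M <-> D))) becomes !((True || (M <-> D))) = False.
Case W = False: the conjunct (!D -> !W) -> (W && !W) becomes (!D -> True) -> (False && True) = False.
Both cases fail — unsatisfiable.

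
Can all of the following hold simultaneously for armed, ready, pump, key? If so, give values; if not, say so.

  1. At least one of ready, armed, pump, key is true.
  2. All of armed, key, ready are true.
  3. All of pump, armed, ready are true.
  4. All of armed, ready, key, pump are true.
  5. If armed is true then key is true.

armed = True, ready = True, pump = True, key = True

  (1) {ready, armed, pump, key}: 4 true — at least one ✓
  (2) {armed, key, ready}: all 3 true ✓
  (3) {pump, armed, ready}: all 3 true ✓
  (4) {armed, ready, key, pump}: all 4 true ✓
  (5) armed=T ⇒ key: T ✓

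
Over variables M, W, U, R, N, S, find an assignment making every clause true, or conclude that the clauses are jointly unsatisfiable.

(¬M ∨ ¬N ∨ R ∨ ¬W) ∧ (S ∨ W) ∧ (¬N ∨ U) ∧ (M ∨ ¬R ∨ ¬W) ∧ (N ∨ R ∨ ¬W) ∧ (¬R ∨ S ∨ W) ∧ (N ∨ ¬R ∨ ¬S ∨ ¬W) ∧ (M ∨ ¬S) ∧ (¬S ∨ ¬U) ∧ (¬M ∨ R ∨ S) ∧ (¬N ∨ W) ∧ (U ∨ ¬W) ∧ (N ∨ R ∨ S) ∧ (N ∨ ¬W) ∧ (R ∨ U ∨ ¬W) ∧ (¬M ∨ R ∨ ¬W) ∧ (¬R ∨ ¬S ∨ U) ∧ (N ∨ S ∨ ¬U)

Set M = True.
Set W = False.
  then (S ∨ W) forces S = True.
  then (¬S ∨ ¬U) forces U = False.
  then (¬N ∨ W) forces N = False.
  then (¬R ∨ ¬S ∨ U) forces R = False.
All clauses satisfied.

M = True, W = False, U = False, R = False, N = False, S = True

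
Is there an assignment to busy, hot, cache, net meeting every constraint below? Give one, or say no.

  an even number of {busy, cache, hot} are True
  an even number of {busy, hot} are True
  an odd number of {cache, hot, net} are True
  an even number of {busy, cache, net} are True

Adding constraints 2, 3, 4 mod 2: every variable appears an even number of times on the left, so the left side is 0.
But the right sides sum to 1 (mod 2). 0 ≠ 1 — the system is inconsistent.

No satisfying assignment exists.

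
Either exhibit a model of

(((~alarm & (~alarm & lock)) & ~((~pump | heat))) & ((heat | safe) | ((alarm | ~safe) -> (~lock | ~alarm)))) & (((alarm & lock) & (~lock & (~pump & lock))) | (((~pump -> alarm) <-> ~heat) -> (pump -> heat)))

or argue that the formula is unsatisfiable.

Case alarm = True: the conjunct ~alarm is False.
Case alarm = False: the formula simplifies to (lock & ~((~pump | heat))) & ((pump <-> ~heat) -> (pump -> heat)).
  pump = True: simplifies to (lock & ~heat) & (~heat -> heat).
    heat = True: the conjunct ~heat is False.
    heat = False: the conjunct ~heat -> heat becomes ~False -> False = False.
  pump = False: the conjunct ~((~pump | heat)) becomes ~((True | heat)) = False.
Both cases fail — unsatisfiable.

No satisfying assignment exists.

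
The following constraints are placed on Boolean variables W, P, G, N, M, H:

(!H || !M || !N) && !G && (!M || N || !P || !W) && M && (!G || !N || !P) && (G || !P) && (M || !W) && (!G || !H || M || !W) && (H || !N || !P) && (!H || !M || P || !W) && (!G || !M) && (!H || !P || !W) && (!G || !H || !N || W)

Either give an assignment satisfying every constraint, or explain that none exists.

Unit clause (!G) forces G = False.
Unit clause (M) forces M = True.
In (G || !P) only !P is left, so P = False.
Set W = False.
Set N = False.
Set H = False.
All clauses satisfied.

W = False, P = False, G = False, N = False, M = True, H = False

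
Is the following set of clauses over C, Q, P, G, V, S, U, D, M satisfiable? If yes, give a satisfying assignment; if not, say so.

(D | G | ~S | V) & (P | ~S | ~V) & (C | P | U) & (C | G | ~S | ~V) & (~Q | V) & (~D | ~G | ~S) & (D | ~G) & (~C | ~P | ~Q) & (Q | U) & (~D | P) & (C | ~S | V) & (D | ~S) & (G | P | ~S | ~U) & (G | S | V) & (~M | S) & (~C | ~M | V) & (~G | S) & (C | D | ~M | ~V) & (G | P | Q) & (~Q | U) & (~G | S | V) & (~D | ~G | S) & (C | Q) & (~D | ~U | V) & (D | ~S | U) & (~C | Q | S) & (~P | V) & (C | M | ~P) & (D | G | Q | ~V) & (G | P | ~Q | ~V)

Set C = True.
Set Q = False.
  then (Q | U) forces U = True.
  then (~C | Q | S) forces S = True.
  then (D | ~S) forces D = True.
  then (~D | ~U | V) forces V = True.
  then (P | ~S | ~V) forces P = True.
  then (~D | ~G | ~S) forces G = False.
Set M = False.
All clauses satisfied.

C = True; Q = False; P = True; G = False; V = True; S = True; U = True; D = True; M = False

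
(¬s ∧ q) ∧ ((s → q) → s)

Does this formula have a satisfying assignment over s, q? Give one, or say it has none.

Case s = True: the conjunct ¬s is False.
Case s = False: the conjunct (s → q) → s becomes (False → q) → False = False.
Both cases fail — unsatisfiable.

The formula is unsatisfiable.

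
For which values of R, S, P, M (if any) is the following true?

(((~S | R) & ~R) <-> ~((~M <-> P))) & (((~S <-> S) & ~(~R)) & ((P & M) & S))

Unsatisfiable — no assignment works.

The conjunct ~S <-> S is unsatisfiable on its own:
  S=F: evaluates to False.
  S=T: evaluates to False.
So the whole conjunction is unsatisfiable.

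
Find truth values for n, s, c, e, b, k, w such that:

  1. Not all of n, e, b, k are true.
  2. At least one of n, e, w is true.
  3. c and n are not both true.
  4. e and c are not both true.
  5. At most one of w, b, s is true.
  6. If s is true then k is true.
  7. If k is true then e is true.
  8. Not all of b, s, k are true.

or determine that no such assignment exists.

n = False, s = False, c = False, e = True, b = False, k = True, w = False

  (1) {n, e, b, k}: 2/4 true — not all ✓
  (2) {n, e, w}: 1 true — at least one ✓
  (3) c=F, n=F — not both ✓
  (4) e=T, c=F — not both ✓
  (5) {w, b, s}: 0 true — at most one ✓
  (6) s=F ⇒ k: vacuous ✓
  (7) k=T ⇒ e: T ✓
  (8) {b, s, k}: 1/3 true — not all ✓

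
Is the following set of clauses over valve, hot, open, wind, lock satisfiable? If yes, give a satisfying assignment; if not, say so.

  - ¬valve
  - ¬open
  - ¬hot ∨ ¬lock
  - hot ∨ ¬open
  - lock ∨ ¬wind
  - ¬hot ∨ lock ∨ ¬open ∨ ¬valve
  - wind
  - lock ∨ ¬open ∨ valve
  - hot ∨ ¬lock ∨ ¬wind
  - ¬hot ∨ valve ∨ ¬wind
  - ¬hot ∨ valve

Case valve = True:
  Clause (¬valve) is falsified — contradiction.
Case valve = False:
  (¬open) forces open = False.
  (wind) forces wind = True.
  (lock ∨ ¬wind) forces lock = True.
  (¬hot ∨ ¬lock) forces hot = False.
  Clause (hot ∨ ¬lock ∨ ¬wind) is falsified — contradiction.
Both cases fail, so the formula is unsatisfiable.

UNSATISFIABLE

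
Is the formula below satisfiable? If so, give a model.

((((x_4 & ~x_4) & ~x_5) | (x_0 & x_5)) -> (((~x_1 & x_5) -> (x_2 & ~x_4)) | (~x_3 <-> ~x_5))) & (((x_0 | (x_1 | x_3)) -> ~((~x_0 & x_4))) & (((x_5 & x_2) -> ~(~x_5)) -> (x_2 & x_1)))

x_0 = False, x_1 = True, x_2 = True, x_3 = False, x_4 = False, x_5 = False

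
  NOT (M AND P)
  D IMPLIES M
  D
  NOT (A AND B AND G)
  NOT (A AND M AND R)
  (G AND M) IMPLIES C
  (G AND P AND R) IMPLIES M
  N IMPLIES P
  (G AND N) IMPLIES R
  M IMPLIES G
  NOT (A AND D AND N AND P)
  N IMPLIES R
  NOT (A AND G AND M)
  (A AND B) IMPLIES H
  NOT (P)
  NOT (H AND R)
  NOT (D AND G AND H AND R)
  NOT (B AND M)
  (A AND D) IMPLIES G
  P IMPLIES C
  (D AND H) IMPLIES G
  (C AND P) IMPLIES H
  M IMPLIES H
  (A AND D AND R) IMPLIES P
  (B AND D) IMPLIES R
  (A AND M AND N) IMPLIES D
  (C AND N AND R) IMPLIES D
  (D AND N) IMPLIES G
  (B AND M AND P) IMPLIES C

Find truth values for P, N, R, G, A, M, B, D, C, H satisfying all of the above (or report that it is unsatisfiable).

P: False, N: False, R: False, G: True, A: False, M: True, B: False, D: True, C: True, H: True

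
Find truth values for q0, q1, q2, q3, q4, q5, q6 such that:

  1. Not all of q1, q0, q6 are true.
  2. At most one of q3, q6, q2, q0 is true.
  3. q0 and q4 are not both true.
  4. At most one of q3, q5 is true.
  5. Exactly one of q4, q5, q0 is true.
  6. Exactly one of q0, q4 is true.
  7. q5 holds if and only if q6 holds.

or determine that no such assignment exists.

q0: False, q1: True, q2: False, q3: False, q4: True, q5: False, q6: False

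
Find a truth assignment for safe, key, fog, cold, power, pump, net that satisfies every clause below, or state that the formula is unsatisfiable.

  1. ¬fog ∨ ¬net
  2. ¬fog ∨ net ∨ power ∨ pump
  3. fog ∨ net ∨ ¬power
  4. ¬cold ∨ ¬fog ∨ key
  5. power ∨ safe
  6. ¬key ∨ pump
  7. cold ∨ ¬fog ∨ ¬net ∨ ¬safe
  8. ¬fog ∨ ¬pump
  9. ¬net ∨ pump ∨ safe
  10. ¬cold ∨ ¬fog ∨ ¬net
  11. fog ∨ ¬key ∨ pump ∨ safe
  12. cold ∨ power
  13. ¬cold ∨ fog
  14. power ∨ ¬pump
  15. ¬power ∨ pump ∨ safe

safe: True; key: False; fog: False; cold: False; power: True; pump: True; net: True

Set safe = True.
Set key = False.
Set fog = False.
  then (¬cold ∨ fog) forces cold = False.
  then (cold ∨ power) forces power = True.
  then (fog ∨ net ∨ ¬power) forces net = True.
Set pump = True.
All clauses satisfied.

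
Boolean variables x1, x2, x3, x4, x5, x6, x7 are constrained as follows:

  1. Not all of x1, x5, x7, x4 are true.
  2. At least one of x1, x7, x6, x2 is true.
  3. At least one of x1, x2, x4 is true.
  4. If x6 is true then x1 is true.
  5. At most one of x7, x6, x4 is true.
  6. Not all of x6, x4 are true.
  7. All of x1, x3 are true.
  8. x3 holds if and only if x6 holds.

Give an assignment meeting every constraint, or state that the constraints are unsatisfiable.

x1 = True; x2 = False; x3 = True; x4 = False; x5 = False; x6 = True; x7 = False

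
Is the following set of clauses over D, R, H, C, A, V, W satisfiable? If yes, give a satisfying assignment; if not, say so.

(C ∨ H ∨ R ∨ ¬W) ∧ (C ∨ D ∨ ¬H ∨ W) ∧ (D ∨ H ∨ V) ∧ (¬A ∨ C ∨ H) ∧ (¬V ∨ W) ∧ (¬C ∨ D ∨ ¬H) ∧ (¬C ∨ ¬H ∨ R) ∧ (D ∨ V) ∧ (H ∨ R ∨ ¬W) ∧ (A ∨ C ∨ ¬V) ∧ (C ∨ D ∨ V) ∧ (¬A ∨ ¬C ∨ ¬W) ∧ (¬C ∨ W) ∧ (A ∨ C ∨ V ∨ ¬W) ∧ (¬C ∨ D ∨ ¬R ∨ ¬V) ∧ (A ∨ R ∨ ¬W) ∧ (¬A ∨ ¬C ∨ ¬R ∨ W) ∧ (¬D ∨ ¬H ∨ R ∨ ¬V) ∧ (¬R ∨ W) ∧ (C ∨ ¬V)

D: True; R: True; H: False; C: True; A: False; V: False; W: True

Set D = True.
Set R = True.
  then (¬R ∨ W) forces W = True.
Set H = False.
Try C = False:
  (¬A ∨ C ∨ H) forces A = False.
  (A ∨ C ∨ ¬V) forces V = False.
  clause (A ∨ C ∨ V ∨ ¬W) is falsified — backtrack.
So C = True.
  then (¬A ∨ ¬C ∨ ¬W) forces A = False.
Set V = False.
All clauses satisfied.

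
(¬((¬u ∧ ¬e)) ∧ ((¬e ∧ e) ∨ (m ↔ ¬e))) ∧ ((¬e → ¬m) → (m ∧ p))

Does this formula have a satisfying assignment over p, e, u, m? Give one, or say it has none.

p=T; e=F; u=T; m=T

  ¬((¬u ∧ ¬e)) ∧ ((¬e ∧ e) ∨ (m ↔ ¬e)) = True
    ¬((¬u ∧ ¬e)) = True
      ¬u ∧ ¬e = False
        ¬u = False
        ¬e = True
    (¬e ∧ e) ∨ (m ↔ ¬e) = True
      ¬e ∧ e = False
        ¬e = True
      m ↔ ¬e = True
        ¬e = True
  (¬e → ¬m) → (m ∧ p) = True
    ¬e → ¬m = False
      ¬e = True
      ¬m = False
    m ∧ p = True
Both conjuncts True, so the formula holds.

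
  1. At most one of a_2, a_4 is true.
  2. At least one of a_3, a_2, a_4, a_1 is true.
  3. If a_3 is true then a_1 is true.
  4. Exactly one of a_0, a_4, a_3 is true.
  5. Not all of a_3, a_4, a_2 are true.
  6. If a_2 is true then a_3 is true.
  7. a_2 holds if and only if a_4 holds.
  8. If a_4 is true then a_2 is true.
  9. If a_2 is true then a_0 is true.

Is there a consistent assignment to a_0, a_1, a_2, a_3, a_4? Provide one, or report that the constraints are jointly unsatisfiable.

a_0 = False; a_1 = True; a_2 = False; a_3 = True; a_4 = False

  (1) {a_2, a_4}: 0 true — at most one ✓
  (2) {a_3, a_2, a_4, a_1}: 2 true — at least one ✓
  (3) a_3=T ⇒ a_1: T ✓
  (4) {a_0, a_4, a_3}: 1 true — exactly one ✓
  (5) {a_3, a_4, a_2}: 1/3 true — not all ✓
  (6) a_2=F ⇒ a_3: vacuous ✓
  (7) a_2=F, a_4=F — same ✓
  (8) a_4=F ⇒ a_2: vacuous ✓
  (9) a_2=F ⇒ a_0: vacuous ✓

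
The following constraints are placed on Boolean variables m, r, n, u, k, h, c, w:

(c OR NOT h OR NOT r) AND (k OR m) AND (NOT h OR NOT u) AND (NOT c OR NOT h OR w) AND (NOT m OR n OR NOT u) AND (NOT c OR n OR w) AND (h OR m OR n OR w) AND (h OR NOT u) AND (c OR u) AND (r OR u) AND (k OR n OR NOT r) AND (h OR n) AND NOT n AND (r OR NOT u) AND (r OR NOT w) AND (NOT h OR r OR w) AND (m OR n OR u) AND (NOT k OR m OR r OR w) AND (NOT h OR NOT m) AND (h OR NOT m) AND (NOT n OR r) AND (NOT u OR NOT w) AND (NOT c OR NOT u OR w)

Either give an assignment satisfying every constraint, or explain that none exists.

Unsatisfiable — no assignment works.

Case n = True:
  Clause (NOT n) is falsified — contradiction.
Case n = False:
  (h OR n) forces h = True.
  (NOT h OR NOT u) forces u = False.
  (c OR u) forces c = True.
  (NOT c OR NOT h OR w) forces w = True.
  (r OR u) forces r = True.
  (k OR n OR NOT r) forces k = True.
  (m OR n OR u) forces m = True.
  Clause (NOT h OR NOT m) is falsified — contradiction.
Both cases fail, so the formula is unsatisfiable.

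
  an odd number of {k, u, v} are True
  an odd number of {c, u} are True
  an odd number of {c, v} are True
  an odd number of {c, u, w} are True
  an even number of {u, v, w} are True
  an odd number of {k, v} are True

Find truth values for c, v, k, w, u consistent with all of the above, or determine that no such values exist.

c: True, v: False, k: True, w: False, u: False

{k, u, v}: 1 true → odd ✓
{c, u}: 1 true → odd ✓
{c, v}: 1 true → odd ✓
{c, u, w}: 1 true → odd ✓
{u, v, w}: 0 true → even ✓
{k, v}: 1 true → odd ✓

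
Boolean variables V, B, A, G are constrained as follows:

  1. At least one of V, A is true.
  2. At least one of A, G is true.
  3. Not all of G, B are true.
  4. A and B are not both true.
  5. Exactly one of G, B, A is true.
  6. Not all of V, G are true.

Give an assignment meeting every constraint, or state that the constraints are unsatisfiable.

V = True, B = False, A = True, G = False

  (1) {V, A}: 2 true — at least one ✓
  (2) {A, G}: 1 true — at least one ✓
  (3) {G, B}: 0/2 true — not all ✓
  (4) A=T, B=F — not both ✓
  (5) {G, B, A}: 1 true — exactly one ✓
  (6) {V, G}: 1/2 true — not all ✓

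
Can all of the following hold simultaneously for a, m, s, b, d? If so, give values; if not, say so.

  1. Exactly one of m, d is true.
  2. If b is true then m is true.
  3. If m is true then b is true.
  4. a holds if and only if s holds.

a: False, m: False, s: False, b: False, d: True

  (1) {m, d}: 1 true — exactly one ✓
  (2) b=F ⇒ m: vacuous ✓
  (3) m=F ⇒ b: vacuous ✓
  (4) a=F, s=F — same ✓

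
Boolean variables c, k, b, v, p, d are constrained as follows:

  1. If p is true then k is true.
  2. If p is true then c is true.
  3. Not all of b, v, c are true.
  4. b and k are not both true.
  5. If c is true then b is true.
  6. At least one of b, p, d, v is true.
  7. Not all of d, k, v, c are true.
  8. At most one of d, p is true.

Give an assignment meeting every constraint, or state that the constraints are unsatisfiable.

c = False, k = False, b = True, v = False, p = False, d = False

  (1) p=F ⇒ k: vacuous ✓
  (2) p=F ⇒ c: vacuous ✓
  (3) {b, v, c}: 1/3 true — not all ✓
  (4) b=T, k=F — not both ✓
  (5) c=F ⇒ b: vacuous ✓
  (6) {b, p, d, v}: 1 true — at least one ✓
  (7) {d, k, v, c}: 0/4 true — not all ✓
  (8) {d, p}: 0 true — at most one ✓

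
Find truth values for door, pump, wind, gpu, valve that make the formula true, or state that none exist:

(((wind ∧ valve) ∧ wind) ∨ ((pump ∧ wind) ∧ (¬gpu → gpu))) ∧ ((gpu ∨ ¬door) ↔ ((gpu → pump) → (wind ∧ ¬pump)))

door = True; pump = True; wind = True; gpu = False; valve = True

  ((wind ∧ valve) ∧ wind) ∨ ((pump ∧ wind) ∧ (¬gpu → gpu)) = True
    (wind ∧ valve) ∧ wind = True
      wind ∧ valve = True
    (pump ∧ wind) ∧ (¬gpu → gpu) = False
      pump ∧ wind = True
      ¬gpu → gpu = False
        ¬gpu = True
  (gpu ∨ ¬door) ↔ ((gpu → pump) → (wind ∧ ¬pump)) = True
    gpu ∨ ¬door = False
      ¬door = False
    (gpu → pump) → (wind ∧ ¬pump) = False
      gpu → pump = True
      wind ∧ ¬pump = False
        ¬pump = False
Both conjuncts True, so the formula holds.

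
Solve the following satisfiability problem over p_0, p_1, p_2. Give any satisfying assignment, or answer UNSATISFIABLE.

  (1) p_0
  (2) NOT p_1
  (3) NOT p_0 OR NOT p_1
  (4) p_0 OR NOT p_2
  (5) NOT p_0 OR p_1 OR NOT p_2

Unit clause (p_0) forces p_0 = True.
Unit clause (NOT p_1) forces p_1 = False.
In (NOT p_0 OR p_1 OR NOT p_2) only NOT p_2 is left, so p_2 = False.
All clauses satisfied.

p_0 = True; p_1 = False; p_2 = False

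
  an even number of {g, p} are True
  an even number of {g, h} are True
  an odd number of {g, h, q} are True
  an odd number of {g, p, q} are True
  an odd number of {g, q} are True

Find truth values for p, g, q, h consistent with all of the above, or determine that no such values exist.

p = False, g = False, q = True, h = False

{g, p}: 0 true → even ✓
{g, h}: 0 true → even ✓
{g, h, q}: 1 true → odd ✓
{g, p, q}: 1 true → odd ✓
{g, q}: 1 true → odd ✓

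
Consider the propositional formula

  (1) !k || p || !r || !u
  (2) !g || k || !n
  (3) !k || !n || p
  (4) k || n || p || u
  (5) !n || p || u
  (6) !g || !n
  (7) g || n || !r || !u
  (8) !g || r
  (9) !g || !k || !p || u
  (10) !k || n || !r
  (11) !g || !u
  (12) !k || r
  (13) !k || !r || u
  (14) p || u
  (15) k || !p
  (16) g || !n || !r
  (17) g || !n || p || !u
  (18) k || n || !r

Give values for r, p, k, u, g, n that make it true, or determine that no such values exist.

Set r = False.
  then (!g || r) forces g = False.
  then (!k || r) forces k = False.
  then (k || !p) forces p = False.
  then (p || u) forces u = True.
  then (g || !n || p || !u) forces n = False.
All clauses satisfied.

r = False; p = False; k = False; u = True; g = False; n = False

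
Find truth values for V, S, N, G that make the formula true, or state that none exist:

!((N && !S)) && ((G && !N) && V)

V = True, S = True, N = False, G = True

  !((N && !S)) = True
    N && !S = False
      !S = False
  (G && !N) && V = True
    G && !N = True
      !N = True
Both conjuncts True, so the formula holds.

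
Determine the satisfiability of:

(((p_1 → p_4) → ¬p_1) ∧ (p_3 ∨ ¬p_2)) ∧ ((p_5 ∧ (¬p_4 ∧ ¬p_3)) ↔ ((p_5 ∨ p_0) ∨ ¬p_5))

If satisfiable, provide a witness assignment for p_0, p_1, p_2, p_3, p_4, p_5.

p_0 = True; p_1 = True; p_2 = False; p_3 = False; p_4 = False; p_5 = True

  ((p_1 → p_4) → ¬p_1) ∧ (p_3 ∨ ¬p_2) = True
    (p_1 → p_4) → ¬p_1 = True
      p_1 → p_4 = False
      ¬p_1 = False
    p_3 ∨ ¬p_2 = True
      ¬p_2 = True
  (p_5 ∧ (¬p_4 ∧ ¬p_3)) ↔ ((p_5 ∨ p_0) ∨ ¬p_5) = True
    p_5 ∧ (¬p_4 ∧ ¬p_3) = True
      ¬p_4 ∧ ¬p_3 = True
        ¬p_4 = True
        ¬p_3 = True
    (p_5 ∨ p_0) ∨ ¬p_5 = True
      p_5 ∨ p_0 = True
      ¬p_5 = False
Both conjuncts True, so the formula holds.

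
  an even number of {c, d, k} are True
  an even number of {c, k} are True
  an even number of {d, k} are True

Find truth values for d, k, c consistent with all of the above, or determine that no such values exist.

d = False; k = False; c = False

{c, d, k}: 0 true → even ✓
{c, k}: 0 true → even ✓
{d, k}: 0 true → even ✓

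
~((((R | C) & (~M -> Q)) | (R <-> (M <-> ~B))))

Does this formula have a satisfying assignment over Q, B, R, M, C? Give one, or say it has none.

Q = True; B = True; R = False; M = False; C = False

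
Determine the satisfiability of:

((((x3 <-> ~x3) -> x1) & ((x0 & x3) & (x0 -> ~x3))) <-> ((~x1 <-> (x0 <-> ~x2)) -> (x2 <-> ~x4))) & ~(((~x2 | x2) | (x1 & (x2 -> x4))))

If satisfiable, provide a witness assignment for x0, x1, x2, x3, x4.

The conjunct ~(((~x2 | x2) | (x1 & (x2 -> x4)))) is unsatisfiable on its own:
  x1=F, x2=F, x4=F: evaluates to False.
  x1=F, x2=F, x4=T: evaluates to False.
  x1=F, x2=T, x4=F: evaluates to False.
  x1=F, x2=T, x4=T: evaluates to False.
  x1=T, x2=F, x4=F: evaluates to False.
  x1=T, x2=F, x4=T: evaluates to False.
  x1=T, x2=T, x4=F: evaluates to False.
  x1=T, x2=T, x4=T: evaluates to False.
So the whole conjunction is unsatisfiable.

The formula is unsatisfiable.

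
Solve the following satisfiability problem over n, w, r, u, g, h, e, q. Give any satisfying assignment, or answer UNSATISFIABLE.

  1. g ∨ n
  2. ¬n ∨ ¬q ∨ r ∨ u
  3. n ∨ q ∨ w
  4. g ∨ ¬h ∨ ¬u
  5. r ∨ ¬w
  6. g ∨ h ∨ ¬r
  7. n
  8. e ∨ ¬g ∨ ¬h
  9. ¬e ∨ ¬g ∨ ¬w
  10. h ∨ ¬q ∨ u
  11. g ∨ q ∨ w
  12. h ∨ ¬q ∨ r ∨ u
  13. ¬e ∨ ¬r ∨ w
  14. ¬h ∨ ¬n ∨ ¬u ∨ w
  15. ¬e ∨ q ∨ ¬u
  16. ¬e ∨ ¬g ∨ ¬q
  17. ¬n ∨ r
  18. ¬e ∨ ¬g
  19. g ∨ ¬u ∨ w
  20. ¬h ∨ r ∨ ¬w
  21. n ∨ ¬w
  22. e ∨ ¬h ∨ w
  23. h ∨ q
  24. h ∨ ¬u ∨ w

Unit clause (n) forces n = True.
In (¬n ∨ r) only r is left, so r = True.
Set w = True.
Set u = False.
Try g = True:
  (¬e ∨ ¬g ∨ ¬w) forces e = False.
  (e ∨ ¬g ∨ ¬h) forces h = False.
  (h ∨ ¬q ∨ u) forces q = False.
  clause (h ∨ q) is falsified — backtrack.
So g = False.
  then (g ∨ h ∨ ¬r) forces h = True.
Set e = False.
Set q = True.
All clauses satisfied.

n = True, w = True, r = True, u = False, g = False, h = True, e = False, q = True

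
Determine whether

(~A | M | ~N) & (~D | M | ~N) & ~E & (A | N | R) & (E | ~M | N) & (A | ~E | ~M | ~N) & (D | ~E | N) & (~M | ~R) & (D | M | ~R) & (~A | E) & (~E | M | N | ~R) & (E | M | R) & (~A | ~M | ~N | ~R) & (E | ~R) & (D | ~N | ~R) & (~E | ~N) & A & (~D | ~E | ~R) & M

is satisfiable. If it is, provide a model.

Case A = True:
  (~E) forces E = False.
  Clause (~A | E) is falsified — contradiction.
Case A = False:
  Clause (A) is falsified — contradiction.
Both cases fail, so the formula is unsatisfiable.

UNSATISFIABLE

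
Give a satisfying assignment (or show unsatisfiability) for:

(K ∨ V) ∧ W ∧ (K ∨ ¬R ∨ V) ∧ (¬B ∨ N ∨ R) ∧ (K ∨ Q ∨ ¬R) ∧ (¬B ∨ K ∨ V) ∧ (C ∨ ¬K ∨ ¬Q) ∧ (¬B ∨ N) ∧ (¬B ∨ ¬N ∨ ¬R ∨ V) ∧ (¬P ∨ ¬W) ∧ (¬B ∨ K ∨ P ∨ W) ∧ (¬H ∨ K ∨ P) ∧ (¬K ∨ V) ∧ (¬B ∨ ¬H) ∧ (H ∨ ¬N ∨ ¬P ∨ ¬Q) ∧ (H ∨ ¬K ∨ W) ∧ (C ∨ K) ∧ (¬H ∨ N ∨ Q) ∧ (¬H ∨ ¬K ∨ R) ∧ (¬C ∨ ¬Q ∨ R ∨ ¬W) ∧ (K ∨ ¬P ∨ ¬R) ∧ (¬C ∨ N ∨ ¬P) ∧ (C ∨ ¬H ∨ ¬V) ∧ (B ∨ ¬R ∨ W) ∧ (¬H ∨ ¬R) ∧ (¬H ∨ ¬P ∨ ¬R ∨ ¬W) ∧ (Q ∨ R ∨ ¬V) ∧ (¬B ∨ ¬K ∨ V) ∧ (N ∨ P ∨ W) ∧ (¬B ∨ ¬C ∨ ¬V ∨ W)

Unit clause (W) forces W = True.
In (¬P ∨ ¬W) only ¬P is left, so P = False.
Set B = False.
Set N = True.
Try V = False:
  (K ∨ V) forces K = True.
  clause (¬K ∨ V) is falsified — backtrack.
So V = True.
Try R = False:
  (Q ∨ R ∨ ¬V) forces Q = True.
  (¬C ∨ ¬Q ∨ R ∨ ¬W) forces C = False.
  (C ∨ ¬K ∨ ¬Q) forces K = False.
  clause (C ∨ K) is falsified — backtrack.
So R = True.
  then (¬H ∨ ¬R) forces H = False.
Set C = True.
Set K = True.
Set Q = True.
All clauses satisfied.

B = False, N = True, V = True, P = False, W = True, R = True, C = True, K = True, H = False, Q = True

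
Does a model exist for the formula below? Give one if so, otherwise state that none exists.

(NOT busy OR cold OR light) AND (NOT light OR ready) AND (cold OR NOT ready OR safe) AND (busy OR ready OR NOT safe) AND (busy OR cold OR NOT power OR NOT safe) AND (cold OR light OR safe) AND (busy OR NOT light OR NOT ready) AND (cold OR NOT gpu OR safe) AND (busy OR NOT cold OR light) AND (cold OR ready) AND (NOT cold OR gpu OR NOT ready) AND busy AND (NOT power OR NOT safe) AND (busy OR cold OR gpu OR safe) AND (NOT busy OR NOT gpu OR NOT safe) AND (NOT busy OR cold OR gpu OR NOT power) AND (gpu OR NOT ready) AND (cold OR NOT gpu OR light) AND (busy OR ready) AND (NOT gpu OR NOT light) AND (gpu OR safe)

Unit clause (busy) forces busy = True.
Set power = False.
Try cold = False:
  (NOT busy OR cold OR light) forces light = True.
  (NOT light OR ready) forces ready = True.
  (cold OR NOT ready OR safe) forces safe = True.
  (NOT busy OR NOT gpu OR NOT safe) forces gpu = False.
  clause (gpu OR NOT ready) is falsified — backtrack.
So cold = True.
Try light = True:
  (NOT light OR ready) forces ready = True.
  (NOT cold OR gpu OR NOT ready) forces gpu = True.
  clause (NOT gpu OR NOT light) is falsified — backtrack.
So light = False.
Set safe = False.
  then (gpu OR safe) forces gpu = True.
Set ready = True.
All clauses satisfied.

power=F; cold=T; light=F; safe=F; busy=T; gpu=T; ready=T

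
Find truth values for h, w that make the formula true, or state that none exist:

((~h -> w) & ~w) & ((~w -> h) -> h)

h = True, w = False

  (~h -> w) & ~w = True
    ~h -> w = True
      ~h = False
    ~w = True
  (~w -> h) -> h = True
    ~w -> h = True
      ~w = True
Both conjuncts True, so the formula holds.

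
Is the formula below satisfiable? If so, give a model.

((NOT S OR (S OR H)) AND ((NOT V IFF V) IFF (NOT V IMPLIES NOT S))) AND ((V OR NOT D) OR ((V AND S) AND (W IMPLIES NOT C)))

S=T, W=T, V=F, H=F, C=F, D=F

  (NOT S OR (S OR H)) AND ((NOT V IFF V) IFF (NOT V IMPLIES NOT S)) = True
    NOT S OR (S OR H) = True
      NOT S = False
      S OR H = True
    (NOT V IFF V) IFF (NOT V IMPLIES NOT S) = True
      NOT V IFF V = False
        NOT V = True
      NOT V IMPLIES NOT S = False
        NOT V = True
        NOT S = False
  (V OR NOT D) OR ((V AND S) AND (W IMPLIES NOT C)) = True
    V OR NOT D = True
      NOT D = True
    (V AND S) AND (W IMPLIES NOT C) = False
      V AND S = False
      W IMPLIES NOT C = True
        NOT C = True
Both conjuncts True, so the formula holds.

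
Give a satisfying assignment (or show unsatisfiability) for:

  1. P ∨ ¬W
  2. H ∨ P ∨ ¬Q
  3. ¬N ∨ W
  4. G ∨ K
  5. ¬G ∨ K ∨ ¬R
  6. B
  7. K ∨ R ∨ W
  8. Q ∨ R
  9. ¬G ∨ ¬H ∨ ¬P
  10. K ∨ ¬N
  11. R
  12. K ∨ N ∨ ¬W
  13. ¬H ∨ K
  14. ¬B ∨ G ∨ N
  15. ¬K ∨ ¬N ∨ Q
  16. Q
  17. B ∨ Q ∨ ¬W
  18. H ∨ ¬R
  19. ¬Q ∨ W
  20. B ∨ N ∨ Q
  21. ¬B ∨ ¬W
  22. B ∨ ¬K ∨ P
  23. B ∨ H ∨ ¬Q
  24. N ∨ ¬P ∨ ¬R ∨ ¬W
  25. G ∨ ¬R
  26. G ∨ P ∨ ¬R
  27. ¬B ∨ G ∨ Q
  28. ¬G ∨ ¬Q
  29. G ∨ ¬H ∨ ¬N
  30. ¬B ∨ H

The formula is unsatisfiable.

Case R = True:
  (B) forces B = True.
  (Q) forces Q = True.
  (H ∨ ¬R) forces H = True.
  (¬H ∨ K) forces K = True.
  (¬Q ∨ W) forces W = True.
  Clause (¬B ∨ ¬W) is falsified — contradiction.
Case R = False:
  Clause (R) is falsified — contradiction.
Both cases fail, so the formula is unsatisfiable.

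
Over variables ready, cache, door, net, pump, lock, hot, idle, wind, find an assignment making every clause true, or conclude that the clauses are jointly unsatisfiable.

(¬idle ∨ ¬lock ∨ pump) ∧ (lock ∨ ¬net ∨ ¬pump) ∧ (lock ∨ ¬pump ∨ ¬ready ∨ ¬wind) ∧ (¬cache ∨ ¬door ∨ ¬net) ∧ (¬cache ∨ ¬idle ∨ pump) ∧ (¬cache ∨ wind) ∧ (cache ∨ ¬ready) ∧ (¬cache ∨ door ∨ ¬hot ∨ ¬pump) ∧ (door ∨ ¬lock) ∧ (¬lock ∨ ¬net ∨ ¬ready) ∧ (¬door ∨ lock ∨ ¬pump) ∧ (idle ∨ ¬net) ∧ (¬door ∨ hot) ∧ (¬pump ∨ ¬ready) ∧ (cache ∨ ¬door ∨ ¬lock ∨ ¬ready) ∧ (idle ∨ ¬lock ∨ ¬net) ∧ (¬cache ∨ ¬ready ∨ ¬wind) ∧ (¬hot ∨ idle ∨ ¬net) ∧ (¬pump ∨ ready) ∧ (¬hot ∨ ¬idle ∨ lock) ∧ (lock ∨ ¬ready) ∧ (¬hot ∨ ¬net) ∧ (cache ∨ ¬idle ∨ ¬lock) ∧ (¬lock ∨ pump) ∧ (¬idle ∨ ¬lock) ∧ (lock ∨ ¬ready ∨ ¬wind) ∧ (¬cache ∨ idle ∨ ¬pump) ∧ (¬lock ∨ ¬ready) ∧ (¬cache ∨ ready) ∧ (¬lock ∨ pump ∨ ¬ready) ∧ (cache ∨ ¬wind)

ready=F; cache=F; door=F; net=T; pump=F; lock=F; hot=F; idle=T; wind=F

Try ready = True:
  (cache ∨ ¬ready) forces cache = True.
  (¬cache ∨ wind) forces wind = True.
  clause (¬cache ∨ ¬ready ∨ ¬wind) is falsified — backtrack.
So ready = False.
  then (¬pump ∨ ready) forces pump = False.
  then (¬lock ∨ pump) forces lock = False.
  then (¬cache ∨ ready) forces cache = False.
  then (cache ∨ ¬wind) forces wind = False.
Set door = False.
Set net = True.
  then (idle ∨ ¬net) forces idle = True.
  then (¬hot ∨ ¬idle ∨ lock) forces hot = False.
All clauses satisfied.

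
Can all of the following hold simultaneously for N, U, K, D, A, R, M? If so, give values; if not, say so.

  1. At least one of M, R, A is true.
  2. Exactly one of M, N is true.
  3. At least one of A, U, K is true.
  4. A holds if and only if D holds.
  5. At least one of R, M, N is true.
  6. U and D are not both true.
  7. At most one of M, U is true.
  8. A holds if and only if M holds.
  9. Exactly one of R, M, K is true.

N = False; U = False; K = False; D = True; A = True; R = False; M = True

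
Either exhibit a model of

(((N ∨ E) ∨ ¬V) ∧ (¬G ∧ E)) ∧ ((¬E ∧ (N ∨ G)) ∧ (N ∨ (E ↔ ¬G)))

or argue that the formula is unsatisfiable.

No satisfying assignment exists.

Case E = True: the conjunct ¬E is False.
Case E = False: the conjunct E is False.
Both cases fail — unsatisfiable.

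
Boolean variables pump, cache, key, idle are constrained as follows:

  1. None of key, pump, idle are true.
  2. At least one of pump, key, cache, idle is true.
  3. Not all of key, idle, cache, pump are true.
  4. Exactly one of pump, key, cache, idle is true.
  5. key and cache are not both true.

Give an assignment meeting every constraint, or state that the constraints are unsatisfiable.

pump: False, cache: True, key: False, idle: False

  (1) {key, pump, idle}: 0 true — none ✓
  (2) {pump, key, cache, idle}: 1 true — at least one ✓
  (3) {key, idle, cache, pump}: 1/4 true — not all ✓
  (4) {pump, key, cache, idle}: 1 true — exactly one ✓
  (5) key=F, cache=T — not both ✓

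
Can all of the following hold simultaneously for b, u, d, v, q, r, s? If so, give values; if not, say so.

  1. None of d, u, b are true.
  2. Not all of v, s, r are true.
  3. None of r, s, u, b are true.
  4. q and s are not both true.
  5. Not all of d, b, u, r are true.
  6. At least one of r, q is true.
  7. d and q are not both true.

b=F, u=F, d=F, v=F, q=T, r=F, s=F

  (1) {d, u, b}: 0 true — none ✓
  (2) {v, s, r}: 0/3 true — not all ✓
  (3) {r, s, u, b}: 0 true — none ✓
  (4) q=T, s=F — not both ✓
  (5) {d, b, u, r}: 0/4 true — not all ✓
  (6) {r, q}: 1 true — at least one ✓
  (7) d=F, q=T — not both ✓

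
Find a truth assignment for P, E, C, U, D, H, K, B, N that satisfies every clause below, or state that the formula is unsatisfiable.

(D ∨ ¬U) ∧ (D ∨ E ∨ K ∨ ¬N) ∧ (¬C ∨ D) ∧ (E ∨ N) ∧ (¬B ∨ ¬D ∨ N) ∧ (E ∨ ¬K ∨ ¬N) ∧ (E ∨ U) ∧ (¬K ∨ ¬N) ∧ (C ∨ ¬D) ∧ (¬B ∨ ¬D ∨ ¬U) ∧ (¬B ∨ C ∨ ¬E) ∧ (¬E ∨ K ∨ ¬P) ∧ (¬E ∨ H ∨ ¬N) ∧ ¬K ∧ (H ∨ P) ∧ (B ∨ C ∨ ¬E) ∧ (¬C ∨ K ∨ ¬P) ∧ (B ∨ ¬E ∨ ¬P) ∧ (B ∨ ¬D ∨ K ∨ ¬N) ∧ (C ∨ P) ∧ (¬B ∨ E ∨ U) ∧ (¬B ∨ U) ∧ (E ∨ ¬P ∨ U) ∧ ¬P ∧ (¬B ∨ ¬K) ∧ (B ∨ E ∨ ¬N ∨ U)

P: False; E: True; C: True; U: False; D: True; H: True; K: False; B: False; N: False

Unit clause (¬K) forces K = False.
Unit clause (¬P) forces P = False.
In (H ∨ P) only H is left, so H = True.
In (C ∨ P) only C is left, so C = True.
In (¬C ∨ D) only D is left, so D = True.
Try E = False:
  (E ∨ N) forces N = True.
  (E ∨ U) forces U = True.
  (¬B ∨ ¬D ∨ ¬U) forces B = False.
  clause (B ∨ ¬D ∨ K ∨ ¬N) is falsified — backtrack.
So E = True.
Set U = False.
  then (¬B ∨ U) forces B = False.
  then (B ∨ ¬D ∨ K ∨ ¬N) forces N = False.
All clauses satisfied.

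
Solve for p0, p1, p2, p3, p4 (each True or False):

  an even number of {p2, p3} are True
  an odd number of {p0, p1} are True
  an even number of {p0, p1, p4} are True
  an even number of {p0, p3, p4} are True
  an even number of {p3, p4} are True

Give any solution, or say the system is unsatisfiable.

p0 = False, p1 = True, p2 = True, p3 = True, p4 = True

{p2, p3}: 2 true → even ✓
{p0, p1}: 1 true → odd ✓
{p0, p1, p4}: 2 true → even ✓
{p0, p3, p4}: 2 true → even ✓
{p3, p4}: 2 true → even ✓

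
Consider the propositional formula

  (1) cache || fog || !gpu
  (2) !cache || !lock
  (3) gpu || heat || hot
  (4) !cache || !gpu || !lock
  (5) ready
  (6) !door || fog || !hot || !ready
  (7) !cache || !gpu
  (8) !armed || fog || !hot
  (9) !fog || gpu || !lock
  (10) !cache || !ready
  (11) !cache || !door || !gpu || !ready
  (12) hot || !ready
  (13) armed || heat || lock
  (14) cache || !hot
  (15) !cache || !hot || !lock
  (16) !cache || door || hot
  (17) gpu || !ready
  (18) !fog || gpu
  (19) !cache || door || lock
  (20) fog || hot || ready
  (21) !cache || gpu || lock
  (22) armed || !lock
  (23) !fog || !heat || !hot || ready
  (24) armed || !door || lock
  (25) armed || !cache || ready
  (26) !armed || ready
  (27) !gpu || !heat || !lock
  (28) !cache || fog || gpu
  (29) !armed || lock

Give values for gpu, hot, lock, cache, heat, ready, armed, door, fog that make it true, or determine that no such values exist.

UNSATISFIABLE

Case ready = True:
  (!cache || !ready) forces cache = False.
  (hot || !ready) forces hot = True.
  Clause (cache || !hot) is falsified — contradiction.
Case ready = False:
  Clause (ready) is falsified — contradiction.
Both cases fail, so the formula is unsatisfiable.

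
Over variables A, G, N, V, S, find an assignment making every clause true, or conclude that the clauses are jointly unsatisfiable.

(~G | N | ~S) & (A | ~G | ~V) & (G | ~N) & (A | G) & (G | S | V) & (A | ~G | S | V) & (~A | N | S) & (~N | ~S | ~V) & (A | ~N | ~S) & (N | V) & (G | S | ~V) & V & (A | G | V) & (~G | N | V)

Unit clause (V) forces V = True.
Set A = True.
Set G = False.
  then (G | ~N) forces N = False.
  then (~A | N | S) forces S = True.
All clauses satisfied.

A = True, G = False, N = False, V = True, S = True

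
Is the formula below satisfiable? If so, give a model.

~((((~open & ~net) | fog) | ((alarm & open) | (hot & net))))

fog=F, alarm=F, hot=T, open=T, net=F

  ~((((~open & ~net) | fog) | ((alarm & open) | (hot & net)))) = True
    ((~open & ~net) | fog) | ((alarm & open) | (hot & net)) = False
      (~open & ~net) | fog = False
        ~open & ~net = False
          ~open = False
          ~net = True
      (alarm & open) | (hot & net) = False
        alarm & open = False
        hot & net = False
The formula evaluates to True.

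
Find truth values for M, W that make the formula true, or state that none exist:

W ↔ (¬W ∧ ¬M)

M: True, W: False

  W ↔ (¬W ∧ ¬M) = True
    ¬W ∧ ¬M = False
      ¬W = True
      ¬M = False
The formula evaluates to True.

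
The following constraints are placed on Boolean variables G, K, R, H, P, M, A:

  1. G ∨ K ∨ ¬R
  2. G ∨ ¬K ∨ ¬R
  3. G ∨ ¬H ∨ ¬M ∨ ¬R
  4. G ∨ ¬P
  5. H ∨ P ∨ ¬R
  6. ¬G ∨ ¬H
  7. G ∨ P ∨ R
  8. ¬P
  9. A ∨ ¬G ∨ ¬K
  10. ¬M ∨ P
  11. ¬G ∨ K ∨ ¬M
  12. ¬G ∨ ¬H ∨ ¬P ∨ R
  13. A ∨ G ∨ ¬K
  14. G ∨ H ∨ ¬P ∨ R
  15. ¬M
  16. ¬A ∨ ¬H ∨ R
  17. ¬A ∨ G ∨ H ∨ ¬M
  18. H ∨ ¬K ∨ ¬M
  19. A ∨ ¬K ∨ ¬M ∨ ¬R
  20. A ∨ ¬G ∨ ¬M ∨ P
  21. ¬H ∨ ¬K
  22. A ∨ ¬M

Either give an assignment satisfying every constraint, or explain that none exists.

G: True, K: False, R: False, H: False, P: False, M: False, A: False

Unit clause (¬P) forces P = False.
In (¬M ∨ P) only ¬M is left, so M = False.
Set G = True.
  then (¬G ∨ ¬H) forces H = False.
  then (H ∨ P ∨ ¬R) forces R = False.
Set K = False.
Set A = False.
All clauses satisfied.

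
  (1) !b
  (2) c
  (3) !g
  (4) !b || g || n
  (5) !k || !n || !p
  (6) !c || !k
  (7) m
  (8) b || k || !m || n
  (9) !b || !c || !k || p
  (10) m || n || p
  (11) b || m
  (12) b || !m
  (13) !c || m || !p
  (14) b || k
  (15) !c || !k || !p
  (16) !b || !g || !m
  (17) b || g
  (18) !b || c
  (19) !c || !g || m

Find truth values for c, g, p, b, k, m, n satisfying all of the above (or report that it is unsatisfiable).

No satisfying assignment exists.

Case g = True:
  Clause (!g) is falsified — contradiction.
Case g = False:
  (!b) forces b = False.
  Clause (b || g) is falsified — contradiction.
Both cases fail, so the formula is unsatisfiable.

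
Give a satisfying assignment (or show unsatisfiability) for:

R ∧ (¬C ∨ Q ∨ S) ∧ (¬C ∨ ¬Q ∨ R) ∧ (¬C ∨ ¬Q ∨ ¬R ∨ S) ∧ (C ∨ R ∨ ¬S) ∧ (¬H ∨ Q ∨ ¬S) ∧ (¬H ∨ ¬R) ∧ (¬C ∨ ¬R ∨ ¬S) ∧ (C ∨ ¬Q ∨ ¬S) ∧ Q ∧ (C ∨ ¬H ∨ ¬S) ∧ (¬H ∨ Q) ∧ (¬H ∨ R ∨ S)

R = True; Q = True; S = False; H = False; C = False

Unit clause (R) forces R = True.
In (¬H ∨ ¬R) only ¬H is left, so H = False.
Unit clause (Q) forces Q = True.
Set S = False.
  then (¬C ∨ ¬Q ∨ ¬R ∨ S) forces C = False.
All clauses satisfied.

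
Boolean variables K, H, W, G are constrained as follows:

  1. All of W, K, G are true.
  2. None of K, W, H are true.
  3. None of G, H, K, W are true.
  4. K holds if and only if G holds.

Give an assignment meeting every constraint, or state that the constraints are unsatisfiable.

Unsatisfiable

Case K = True:
  Constraint (2) is violated (K=T) — contradiction.
Case K = False:
  Constraint (1) is violated (K=F) — contradiction.
Both cases fail — unsatisfiable.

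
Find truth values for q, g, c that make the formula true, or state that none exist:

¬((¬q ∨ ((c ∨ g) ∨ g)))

q = True; g = False; c = False

  ¬((¬q ∨ ((c ∨ g) ∨ g))) = True
    ¬q ∨ ((c ∨ g) ∨ g) = False
      ¬q = False
      (c ∨ g) ∨ g = False
        c ∨ g = False
The formula evaluates to True.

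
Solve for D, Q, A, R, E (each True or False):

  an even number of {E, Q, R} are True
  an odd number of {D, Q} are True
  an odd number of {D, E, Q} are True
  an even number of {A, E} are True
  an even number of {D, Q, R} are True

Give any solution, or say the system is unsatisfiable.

D = False, Q = True, A = False, R = True, E = False

{E, Q, R}: 2 true → even ✓
{D, Q}: 1 true → odd ✓
{D, E, Q}: 1 true → odd ✓
{A, E}: 0 true → even ✓
{D, Q, R}: 2 true → even ✓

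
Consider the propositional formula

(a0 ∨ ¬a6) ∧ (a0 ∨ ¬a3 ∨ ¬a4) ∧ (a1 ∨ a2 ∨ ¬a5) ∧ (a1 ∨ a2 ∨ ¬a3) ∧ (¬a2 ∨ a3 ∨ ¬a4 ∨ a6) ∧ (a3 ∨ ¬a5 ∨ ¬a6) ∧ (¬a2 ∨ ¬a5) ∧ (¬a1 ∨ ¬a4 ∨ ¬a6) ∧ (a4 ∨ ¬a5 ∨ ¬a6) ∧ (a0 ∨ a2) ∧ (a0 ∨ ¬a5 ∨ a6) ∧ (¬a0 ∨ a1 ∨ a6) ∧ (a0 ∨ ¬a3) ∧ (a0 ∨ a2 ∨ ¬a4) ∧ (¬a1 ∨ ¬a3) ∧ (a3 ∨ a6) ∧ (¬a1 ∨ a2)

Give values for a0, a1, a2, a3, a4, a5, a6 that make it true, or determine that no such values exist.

a0=T, a1=F, a2=T, a3=F, a4=F, a5=F, a6=T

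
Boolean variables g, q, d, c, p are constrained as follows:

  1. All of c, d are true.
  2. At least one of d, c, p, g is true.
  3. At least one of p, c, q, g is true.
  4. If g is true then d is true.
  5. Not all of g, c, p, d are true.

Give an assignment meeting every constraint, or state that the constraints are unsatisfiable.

g = True; q = False; d = True; c = True; p = False

  (1) {c, d}: all 2 true ✓
  (2) {d, c, p, g}: 3 true — at least one ✓
  (3) {p, c, q, g}: 2 true — at least one ✓
  (4) g=T ⇒ d: T ✓
  (5) {g, c, p, d}: 3/4 true — not all ✓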